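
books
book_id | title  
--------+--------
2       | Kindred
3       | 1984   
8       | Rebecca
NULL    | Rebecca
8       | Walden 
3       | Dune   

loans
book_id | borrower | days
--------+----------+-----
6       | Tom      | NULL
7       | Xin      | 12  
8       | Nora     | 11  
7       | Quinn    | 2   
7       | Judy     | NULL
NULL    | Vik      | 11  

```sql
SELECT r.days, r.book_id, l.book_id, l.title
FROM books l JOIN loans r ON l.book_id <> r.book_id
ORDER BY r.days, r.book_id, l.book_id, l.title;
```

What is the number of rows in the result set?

23

INNER JOIN keeps only pairs where the ON condition holds.
Matching on l.book_id <> r.book_id. A NULL in a compared column never satisfies the condition.
Matched pairs: 23.
Total: 23 rows.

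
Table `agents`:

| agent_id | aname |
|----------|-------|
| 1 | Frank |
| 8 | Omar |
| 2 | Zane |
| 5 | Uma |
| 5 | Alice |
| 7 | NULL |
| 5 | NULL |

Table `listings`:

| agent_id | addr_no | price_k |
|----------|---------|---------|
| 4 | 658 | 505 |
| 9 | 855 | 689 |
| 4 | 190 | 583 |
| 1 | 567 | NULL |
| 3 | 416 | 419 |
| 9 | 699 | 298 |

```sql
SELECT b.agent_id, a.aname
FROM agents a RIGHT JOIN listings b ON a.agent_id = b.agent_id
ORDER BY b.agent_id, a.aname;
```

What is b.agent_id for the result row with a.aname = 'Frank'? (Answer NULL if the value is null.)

1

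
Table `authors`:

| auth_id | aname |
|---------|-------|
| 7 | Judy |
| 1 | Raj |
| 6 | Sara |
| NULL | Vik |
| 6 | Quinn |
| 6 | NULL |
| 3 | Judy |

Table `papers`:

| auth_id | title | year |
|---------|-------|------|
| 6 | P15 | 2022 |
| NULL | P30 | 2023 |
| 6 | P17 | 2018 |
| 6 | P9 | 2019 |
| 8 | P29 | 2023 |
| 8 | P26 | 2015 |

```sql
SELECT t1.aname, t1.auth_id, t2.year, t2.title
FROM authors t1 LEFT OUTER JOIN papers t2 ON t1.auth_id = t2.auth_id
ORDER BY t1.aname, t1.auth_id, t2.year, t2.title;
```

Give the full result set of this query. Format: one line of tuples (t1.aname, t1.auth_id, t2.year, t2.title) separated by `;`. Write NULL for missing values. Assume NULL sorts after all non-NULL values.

LEFT JOIN keeps every row from `authors`; unmatched rows get NULL for `papers`'s columns.
Matching on t1.auth_id = t2.auth_id. A NULL in a compared column never satisfies the condition.
- t1 (auth_id=7) has no partner → padded with NULL.
- t1 (auth_id=1) has no partner → padded with NULL.
- t1 (auth_id=6) pairs with 3 row(s) of t2.
- t1 (auth_id=NULL) has no partner → padded with NULL.
- t1 (auth_id=6) pairs with 3 row(s) of t2.
- t1 (auth_id=6) pairs with 3 row(s) of t2.
- t1 (auth_id=3) has no partner → padded with NULL.

(Judy, 3, NULL, NULL); (Judy, 7, NULL, NULL); (Quinn, 6, 2018, P17); (Quinn, 6, 2019, P9); (Quinn, 6, 2022, P15); (Raj, 1, NULL, NULL); (Sara, 6, 2018, P17); (Sara, 6, 2019, P9); (Sara, 6, 2022, P15); (Vik, NULL, NULL, NULL); (NULL, 6, 2018, P17); (NULL, 6, 2019, P9); (NULL, 6, 2022, P15)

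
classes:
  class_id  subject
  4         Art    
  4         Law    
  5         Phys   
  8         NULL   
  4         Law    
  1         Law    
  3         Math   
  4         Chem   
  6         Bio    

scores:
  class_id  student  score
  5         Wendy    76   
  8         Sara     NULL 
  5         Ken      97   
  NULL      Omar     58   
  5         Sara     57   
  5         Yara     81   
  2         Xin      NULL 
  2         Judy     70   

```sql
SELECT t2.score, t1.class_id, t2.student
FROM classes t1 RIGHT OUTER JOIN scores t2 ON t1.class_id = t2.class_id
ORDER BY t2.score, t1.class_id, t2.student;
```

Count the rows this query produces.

8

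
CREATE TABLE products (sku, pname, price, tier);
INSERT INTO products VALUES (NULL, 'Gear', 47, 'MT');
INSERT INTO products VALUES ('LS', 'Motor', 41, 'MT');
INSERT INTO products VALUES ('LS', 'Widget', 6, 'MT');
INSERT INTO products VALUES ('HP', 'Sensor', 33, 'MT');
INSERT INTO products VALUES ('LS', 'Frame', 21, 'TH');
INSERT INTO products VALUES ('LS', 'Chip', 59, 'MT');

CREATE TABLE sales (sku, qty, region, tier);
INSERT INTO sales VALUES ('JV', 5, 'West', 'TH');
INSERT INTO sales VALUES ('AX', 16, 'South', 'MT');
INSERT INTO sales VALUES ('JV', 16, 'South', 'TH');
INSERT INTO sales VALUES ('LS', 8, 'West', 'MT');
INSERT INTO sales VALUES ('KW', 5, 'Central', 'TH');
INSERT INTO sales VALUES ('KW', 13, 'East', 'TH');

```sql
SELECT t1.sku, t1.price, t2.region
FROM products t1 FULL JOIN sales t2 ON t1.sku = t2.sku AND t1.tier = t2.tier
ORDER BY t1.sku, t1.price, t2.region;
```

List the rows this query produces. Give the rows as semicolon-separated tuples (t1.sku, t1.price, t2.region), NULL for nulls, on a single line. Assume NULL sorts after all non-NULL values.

FULL OUTER JOIN keeps every row from both sides; unmatched rows get NULL for the other side's columns.
Matching on t1.sku = t2.sku AND t1.tier = t2.tier. A NULL in a compared column never satisfies the condition.
- t1 (sku=NULL, tier=MT) has no partner → padded with NULL.
- t1 (sku=LS, tier=MT) pairs with 1 row(s) of t2.
- t1 (sku=LS, tier=MT) pairs with 1 row(s) of t2.
- t1 (sku=HP, tier=MT) has no partner → padded with NULL.
- t1 (sku=LS, tier=TH) has no partner → padded with NULL.
- t1 (sku=LS, tier=MT) pairs with 1 row(s) of t2.
- 5 row(s) from t2 found no t1 partner → padded with NULL.

(HP, 33, NULL); (LS, 6, West); (LS, 21, NULL); (LS, 41, West); (LS, 59, West); (NULL, 47, NULL); (NULL, NULL, Central); (NULL, NULL, East); (NULL, NULL, South); (NULL, NULL, South); (NULL, NULL, West)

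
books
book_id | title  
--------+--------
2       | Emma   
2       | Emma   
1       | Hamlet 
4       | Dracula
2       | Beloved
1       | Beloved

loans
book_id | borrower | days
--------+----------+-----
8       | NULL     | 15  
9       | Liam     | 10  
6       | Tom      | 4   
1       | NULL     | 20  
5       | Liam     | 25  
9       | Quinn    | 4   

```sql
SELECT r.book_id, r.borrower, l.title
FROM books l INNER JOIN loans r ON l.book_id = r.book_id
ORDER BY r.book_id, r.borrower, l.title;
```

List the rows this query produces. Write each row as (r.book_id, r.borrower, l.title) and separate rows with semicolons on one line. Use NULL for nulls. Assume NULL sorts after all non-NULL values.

INNER JOIN keeps only pairs where the ON condition holds.
Matching on l.book_id = r.book_id.
Matched pairs: 2.

(1, NULL, Beloved); (1, NULL, Hamlet)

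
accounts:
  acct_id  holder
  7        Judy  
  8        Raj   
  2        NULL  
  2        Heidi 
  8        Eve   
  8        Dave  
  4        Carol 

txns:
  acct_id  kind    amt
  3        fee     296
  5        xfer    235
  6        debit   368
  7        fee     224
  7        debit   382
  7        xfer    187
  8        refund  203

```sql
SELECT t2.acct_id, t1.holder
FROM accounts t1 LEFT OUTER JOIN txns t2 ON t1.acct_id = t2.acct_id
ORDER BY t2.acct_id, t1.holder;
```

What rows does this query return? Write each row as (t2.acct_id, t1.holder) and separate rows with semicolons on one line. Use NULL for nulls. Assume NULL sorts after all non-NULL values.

(7, Judy); (7, Judy); (7, Judy); (8, Dave); (8, Eve); (8, Raj); (NULL, Carol); (NULL, Heidi); (NULL, NULL)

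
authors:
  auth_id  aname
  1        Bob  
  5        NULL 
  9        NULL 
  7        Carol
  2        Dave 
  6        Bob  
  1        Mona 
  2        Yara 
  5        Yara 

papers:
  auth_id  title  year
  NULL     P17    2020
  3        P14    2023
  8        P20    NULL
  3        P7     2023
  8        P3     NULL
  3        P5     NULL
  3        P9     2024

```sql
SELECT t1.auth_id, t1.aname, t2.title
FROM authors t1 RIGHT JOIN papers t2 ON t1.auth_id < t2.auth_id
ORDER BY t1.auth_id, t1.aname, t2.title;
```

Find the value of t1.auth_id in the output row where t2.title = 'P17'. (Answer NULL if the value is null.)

NULL

RIGHT JOIN keeps every row from `papers`; unmatched rows get NULL for `authors`'s columns.
Matching on t1.auth_id < t2.auth_id. A NULL in a compared column never satisfies the condition.
- t1 row (auth_id=1): matches 6 t2 row(s) → 6 output row(s).
- t1 row (auth_id=5): matches 2 t2 row(s) → 2 output row(s).
- t1 row (auth_id=9): no match.
- t1 row (auth_id=7): matches 2 t2 row(s) → 2 output row(s).
- t1 row (auth_id=2): matches 6 t2 row(s) → 6 output row(s).
- t1 row (auth_id=6): matches 2 t2 row(s) → 2 output row(s).
- t1 row (auth_id=1): matches 6 t2 row(s) → 6 output row(s).
- t1 row (auth_id=2): matches 6 t2 row(s) → 6 output row(s).
- t1 row (auth_id=5): matches 2 t2 row(s) → 2 output row(s).
- plus 1 unmatched t2 row(s), each kept with NULL t1 columns.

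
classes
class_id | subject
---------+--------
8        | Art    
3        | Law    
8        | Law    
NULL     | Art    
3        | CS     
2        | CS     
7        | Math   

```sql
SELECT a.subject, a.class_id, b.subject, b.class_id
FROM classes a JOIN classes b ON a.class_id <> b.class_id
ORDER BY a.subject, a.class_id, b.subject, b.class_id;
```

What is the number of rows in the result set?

26

INNER JOIN keeps only pairs where the ON condition holds.
Matching on a.class_id <> b.class_id. A NULL in a compared column never satisfies the condition.
Matched pairs: 26.
Total: 26 rows.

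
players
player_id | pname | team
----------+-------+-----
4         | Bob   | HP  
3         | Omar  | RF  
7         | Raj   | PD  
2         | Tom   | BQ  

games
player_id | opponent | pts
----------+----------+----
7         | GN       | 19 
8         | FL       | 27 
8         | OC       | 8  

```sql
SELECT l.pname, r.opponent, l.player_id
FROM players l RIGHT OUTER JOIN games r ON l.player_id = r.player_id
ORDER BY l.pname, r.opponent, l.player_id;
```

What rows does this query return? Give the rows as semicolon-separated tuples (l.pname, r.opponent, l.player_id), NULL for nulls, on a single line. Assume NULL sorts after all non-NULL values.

(Raj, GN, 7); (NULL, FL, NULL); (NULL, OC, NULL)

RIGHT JOIN keeps every row from `games`; unmatched rows get NULL for `players`'s columns.
Matching on l.player_id = r.player_id.
- l row (player_id=4): no match.
- l row (player_id=3): no match.
- l row (player_id=7): matches 1 r row(s) → 1 output row(s).
- l row (player_id=2): no match.
- 2 row(s) from r found no l partner → padded with NULL.
After projecting and ordering:
l.pname | r.opponent | l.player_id
Raj | GN | 7
NULL | FL | NULL
NULL | OC | NULL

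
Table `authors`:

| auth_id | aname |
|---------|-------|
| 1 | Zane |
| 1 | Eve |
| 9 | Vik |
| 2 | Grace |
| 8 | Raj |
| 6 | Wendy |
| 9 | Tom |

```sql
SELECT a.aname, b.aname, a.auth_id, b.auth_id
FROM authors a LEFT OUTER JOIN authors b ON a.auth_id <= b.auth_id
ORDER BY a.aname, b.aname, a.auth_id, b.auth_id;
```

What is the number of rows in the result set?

LEFT JOIN keeps every row from `authors a`; unmatched rows get NULL for `authors b`'s columns.
Matching on a.auth_id <= b.auth_id.
Matched pairs: 30; unmatched a rows kept: 0.
Total: 30 rows.

30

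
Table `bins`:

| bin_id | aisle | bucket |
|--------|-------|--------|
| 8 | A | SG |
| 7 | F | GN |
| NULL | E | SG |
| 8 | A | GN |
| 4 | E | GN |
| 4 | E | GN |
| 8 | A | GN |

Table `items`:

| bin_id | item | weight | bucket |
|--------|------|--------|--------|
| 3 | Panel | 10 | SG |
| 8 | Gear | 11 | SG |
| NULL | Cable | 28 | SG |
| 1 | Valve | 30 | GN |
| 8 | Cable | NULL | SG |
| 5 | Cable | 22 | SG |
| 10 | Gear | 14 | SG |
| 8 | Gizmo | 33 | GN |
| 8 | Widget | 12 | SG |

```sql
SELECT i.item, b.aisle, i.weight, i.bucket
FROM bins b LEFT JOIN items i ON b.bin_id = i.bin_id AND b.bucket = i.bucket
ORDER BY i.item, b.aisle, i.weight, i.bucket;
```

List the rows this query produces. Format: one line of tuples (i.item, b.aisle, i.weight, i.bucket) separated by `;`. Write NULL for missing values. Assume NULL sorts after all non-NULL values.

(Cable, A, NULL, SG); (Gear, A, 11, SG); (Gizmo, A, 33, GN); (Gizmo, A, 33, GN); (Widget, A, 12, SG); (NULL, E, NULL, NULL); (NULL, E, NULL, NULL); (NULL, E, NULL, NULL); (NULL, F, NULL, NULL)

LEFT JOIN keeps every row from `bins`; unmatched rows get NULL for `items`'s columns.
Matching on b.bin_id = i.bin_id AND b.bucket = i.bucket. A NULL in a compared column never satisfies the condition.
- b row (bin_id=8, bucket=SG): matches 3 i row(s) → 3 output row(s).
- b row (bin_id=7, bucket=GN): no match → kept, i columns NULL.
- b row (bin_id=NULL, bucket=SG): no match → kept, i columns NULL.
- b row (bin_id=8, bucket=GN): matches 1 i row(s) → 1 output row(s).
- b row (bin_id=4, bucket=GN): no match → kept, i columns NULL.
- b row (bin_id=4, bucket=GN): no match → kept, i columns NULL.
- b row (bin_id=8, bucket=GN): matches 1 i row(s) → 1 output row(s).
After projecting and ordering:
i.item | b.aisle | i.weight | i.bucket
Cable | A | NULL | SG
Gear | A | 11 | SG
Gizmo | A | 33 | GN
Gizmo | A | 33 | GN
Widget | A | 12 | SG
NULL | E | NULL | NULL
NULL | E | NULL | NULL
NULL | E | NULL | NULL
NULL | F | NULL | NULL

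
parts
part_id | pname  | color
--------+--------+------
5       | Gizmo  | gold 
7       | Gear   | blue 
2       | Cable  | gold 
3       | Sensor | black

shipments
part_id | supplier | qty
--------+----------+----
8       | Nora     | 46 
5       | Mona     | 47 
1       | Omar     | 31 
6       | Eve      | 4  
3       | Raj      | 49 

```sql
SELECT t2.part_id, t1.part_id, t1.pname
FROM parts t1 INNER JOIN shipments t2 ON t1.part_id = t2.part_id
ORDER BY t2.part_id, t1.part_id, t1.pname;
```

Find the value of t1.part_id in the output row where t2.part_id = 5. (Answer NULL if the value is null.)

5

INNER JOIN keeps only pairs where the ON condition holds.
Matching on t1.part_id = t2.part_id.
- t1 (part_id=5) pairs with 1 row(s) of t2.
- t1 (part_id=7) has no partner → excluded.
- t1 (part_id=2) has no partner → excluded.
- t1 (part_id=3) pairs with 1 row(s) of t2.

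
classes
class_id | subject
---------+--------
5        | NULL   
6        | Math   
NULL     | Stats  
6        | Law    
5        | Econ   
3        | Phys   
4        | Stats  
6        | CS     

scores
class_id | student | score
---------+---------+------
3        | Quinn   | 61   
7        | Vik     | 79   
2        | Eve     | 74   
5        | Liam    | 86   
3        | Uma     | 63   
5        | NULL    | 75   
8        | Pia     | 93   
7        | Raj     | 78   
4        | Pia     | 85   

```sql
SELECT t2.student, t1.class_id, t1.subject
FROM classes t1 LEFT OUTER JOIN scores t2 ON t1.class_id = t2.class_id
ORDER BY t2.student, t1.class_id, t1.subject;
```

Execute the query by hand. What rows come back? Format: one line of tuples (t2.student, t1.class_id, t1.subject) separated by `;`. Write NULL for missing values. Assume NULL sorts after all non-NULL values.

LEFT JOIN keeps every row from `classes`; unmatched rows get NULL for `scores`'s columns.
Matching on t1.class_id = t2.class_id. A NULL in a compared column never satisfies the condition.
- t1 row (class_id=5): matches 2 t2 row(s) → 2 output row(s).
- t1 row (class_id=6): no match → kept, t2 columns NULL.
- t1 row (class_id=NULL): no match → kept, t2 columns NULL.
- t1 row (class_id=6): no match → kept, t2 columns NULL.
- t1 row (class_id=5): matches 2 t2 row(s) → 2 output row(s).
- t1 row (class_id=3): matches 2 t2 row(s) → 2 output row(s).
- t1 row (class_id=4): matches 1 t2 row(s) → 1 output row(s).
- t1 row (class_id=6): no match → kept, t2 columns NULL.

(Liam, 5, Econ); (Liam, 5, NULL); (Pia, 4, Stats); (Quinn, 3, Phys); (Uma, 3, Phys); (NULL, 5, Econ); (NULL, 5, NULL); (NULL, 6, CS); (NULL, 6, Law); (NULL, 6, Math); (NULL, NULL, Stats)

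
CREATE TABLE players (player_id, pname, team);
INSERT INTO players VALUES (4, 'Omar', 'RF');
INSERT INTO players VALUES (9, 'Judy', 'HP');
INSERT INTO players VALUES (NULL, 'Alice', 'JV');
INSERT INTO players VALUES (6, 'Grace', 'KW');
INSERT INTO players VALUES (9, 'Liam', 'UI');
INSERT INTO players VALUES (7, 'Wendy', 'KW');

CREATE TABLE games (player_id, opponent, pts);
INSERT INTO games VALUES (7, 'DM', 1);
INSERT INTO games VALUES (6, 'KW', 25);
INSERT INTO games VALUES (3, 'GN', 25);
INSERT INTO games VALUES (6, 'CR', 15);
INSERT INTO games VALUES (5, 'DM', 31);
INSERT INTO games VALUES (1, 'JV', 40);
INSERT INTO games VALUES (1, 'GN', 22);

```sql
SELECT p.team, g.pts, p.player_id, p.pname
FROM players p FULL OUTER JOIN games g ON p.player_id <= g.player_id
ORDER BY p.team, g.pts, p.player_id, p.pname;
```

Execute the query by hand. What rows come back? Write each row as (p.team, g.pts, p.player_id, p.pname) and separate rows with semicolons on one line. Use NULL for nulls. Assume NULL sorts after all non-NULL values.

(HP, NULL, 9, Judy); (JV, NULL, NULL, Alice); (KW, 1, 6, Grace); (KW, 1, 7, Wendy); (KW, 15, 6, Grace); (KW, 25, 6, Grace); (RF, 1, 4, Omar); (RF, 15, 4, Omar); (RF, 25, 4, Omar); (RF, 31, 4, Omar); (UI, NULL, 9, Liam); (NULL, 22, NULL, NULL); (NULL, 25, NULL, NULL); (NULL, 40, NULL, NULL)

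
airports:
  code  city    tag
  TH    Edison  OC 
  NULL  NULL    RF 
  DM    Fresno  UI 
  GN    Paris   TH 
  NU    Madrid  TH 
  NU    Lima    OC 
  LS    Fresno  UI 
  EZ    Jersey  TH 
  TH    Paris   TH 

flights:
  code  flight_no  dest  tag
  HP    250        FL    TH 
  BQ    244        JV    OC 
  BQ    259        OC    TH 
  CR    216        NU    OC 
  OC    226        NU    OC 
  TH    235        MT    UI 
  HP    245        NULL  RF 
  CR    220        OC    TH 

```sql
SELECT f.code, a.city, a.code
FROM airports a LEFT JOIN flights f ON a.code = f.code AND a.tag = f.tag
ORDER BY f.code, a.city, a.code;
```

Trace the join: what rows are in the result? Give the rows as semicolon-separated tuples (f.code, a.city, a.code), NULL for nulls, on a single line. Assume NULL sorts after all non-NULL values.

(NULL, Edison, TH); (NULL, Fresno, DM); (NULL, Fresno, LS); (NULL, Jersey, EZ); (NULL, Lima, NU); (NULL, Madrid, NU); (NULL, Paris, GN); (NULL, Paris, TH); (NULL, NULL, NULL)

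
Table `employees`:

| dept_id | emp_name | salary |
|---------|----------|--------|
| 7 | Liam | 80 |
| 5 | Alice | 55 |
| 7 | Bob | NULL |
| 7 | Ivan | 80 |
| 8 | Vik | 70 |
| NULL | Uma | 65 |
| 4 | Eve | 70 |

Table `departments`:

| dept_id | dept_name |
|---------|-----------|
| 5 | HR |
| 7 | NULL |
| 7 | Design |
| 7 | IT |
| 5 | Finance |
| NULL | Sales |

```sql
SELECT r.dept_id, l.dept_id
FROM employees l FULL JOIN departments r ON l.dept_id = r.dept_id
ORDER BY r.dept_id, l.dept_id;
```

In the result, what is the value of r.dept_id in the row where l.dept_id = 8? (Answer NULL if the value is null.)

NULL

FULL OUTER JOIN keeps every row from both sides; unmatched rows get NULL for the other side's columns.
Matching on l.dept_id = r.dept_id. A NULL in a compared column never satisfies the condition.
Matched pairs: 11; unmatched l rows kept: 3; unmatched r rows kept: 1.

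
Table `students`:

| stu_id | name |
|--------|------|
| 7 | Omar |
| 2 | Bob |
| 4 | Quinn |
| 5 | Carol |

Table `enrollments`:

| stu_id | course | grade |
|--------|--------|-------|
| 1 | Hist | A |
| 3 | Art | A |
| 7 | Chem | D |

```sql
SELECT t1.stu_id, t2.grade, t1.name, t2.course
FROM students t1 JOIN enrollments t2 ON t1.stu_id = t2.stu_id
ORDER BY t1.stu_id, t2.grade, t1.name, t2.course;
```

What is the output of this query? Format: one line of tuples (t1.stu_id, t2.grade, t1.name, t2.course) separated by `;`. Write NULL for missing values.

(7, D, Omar, Chem)

INNER JOIN keeps only pairs where the ON condition holds.
Matching on t1.stu_id = t2.stu_id.
- t1 row (stu_id=7): matches 1 t2 row(s) → 1 output row(s).
- t1 row (stu_id=2): no match → dropped.
- t1 row (stu_id=4): no match → dropped.
- t1 row (stu_id=5): no match → dropped.
After projecting and ordering:
t1.stu_id | t2.grade | t1.name | t2.course
7 | D | Omar | Chem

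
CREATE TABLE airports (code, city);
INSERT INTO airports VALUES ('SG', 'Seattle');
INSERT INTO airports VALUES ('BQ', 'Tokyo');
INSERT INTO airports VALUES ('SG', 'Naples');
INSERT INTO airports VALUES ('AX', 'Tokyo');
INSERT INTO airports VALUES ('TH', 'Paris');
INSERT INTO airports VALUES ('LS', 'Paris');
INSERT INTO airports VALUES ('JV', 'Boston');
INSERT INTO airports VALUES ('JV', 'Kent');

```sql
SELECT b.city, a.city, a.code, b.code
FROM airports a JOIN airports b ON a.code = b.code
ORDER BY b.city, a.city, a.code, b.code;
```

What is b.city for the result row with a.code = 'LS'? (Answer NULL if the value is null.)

INNER JOIN keeps only pairs where the ON condition holds.
Matching on a.code = b.code.
Matched pairs: 12.

Paris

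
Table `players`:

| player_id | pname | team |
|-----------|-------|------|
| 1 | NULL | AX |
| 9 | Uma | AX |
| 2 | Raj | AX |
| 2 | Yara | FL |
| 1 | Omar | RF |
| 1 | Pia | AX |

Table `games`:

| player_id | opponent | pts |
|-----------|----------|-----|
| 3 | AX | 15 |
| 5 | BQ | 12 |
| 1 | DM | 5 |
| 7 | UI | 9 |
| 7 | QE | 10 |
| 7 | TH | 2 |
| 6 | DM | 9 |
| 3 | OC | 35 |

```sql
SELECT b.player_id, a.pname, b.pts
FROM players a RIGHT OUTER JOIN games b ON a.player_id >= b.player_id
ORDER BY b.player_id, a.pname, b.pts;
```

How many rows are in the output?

13

RIGHT JOIN keeps every row from `games`; unmatched rows get NULL for `players`'s columns.
Matching on a.player_id >= b.player_id.
- a (player_id=1) pairs with 1 row(s) of b.
- a (player_id=9) pairs with 8 row(s) of b.
- a (player_id=2) pairs with 1 row(s) of b.
- a (player_id=2) pairs with 1 row(s) of b.
- a (player_id=1) pairs with 1 row(s) of b.
- a (player_id=1) pairs with 1 row(s) of b.
- every b row matched at least one a row.
Total: 13 rows.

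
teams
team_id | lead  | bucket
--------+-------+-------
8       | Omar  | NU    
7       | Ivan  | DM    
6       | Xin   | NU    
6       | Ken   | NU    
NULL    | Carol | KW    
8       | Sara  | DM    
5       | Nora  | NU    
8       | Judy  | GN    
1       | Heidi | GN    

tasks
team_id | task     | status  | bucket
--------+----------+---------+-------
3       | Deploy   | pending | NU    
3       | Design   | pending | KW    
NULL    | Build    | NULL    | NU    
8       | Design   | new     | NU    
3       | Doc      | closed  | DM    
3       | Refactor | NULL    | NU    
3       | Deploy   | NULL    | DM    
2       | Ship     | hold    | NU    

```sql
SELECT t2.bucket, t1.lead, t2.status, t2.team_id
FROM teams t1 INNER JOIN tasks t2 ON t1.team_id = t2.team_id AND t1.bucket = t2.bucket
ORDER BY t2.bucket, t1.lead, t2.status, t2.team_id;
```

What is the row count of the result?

INNER JOIN keeps only pairs where the ON condition holds.
Matching on t1.team_id = t2.team_id AND t1.bucket = t2.bucket. A NULL in a compared column never satisfies the condition.
Matched pairs: 1.
Total: 1 rows.

1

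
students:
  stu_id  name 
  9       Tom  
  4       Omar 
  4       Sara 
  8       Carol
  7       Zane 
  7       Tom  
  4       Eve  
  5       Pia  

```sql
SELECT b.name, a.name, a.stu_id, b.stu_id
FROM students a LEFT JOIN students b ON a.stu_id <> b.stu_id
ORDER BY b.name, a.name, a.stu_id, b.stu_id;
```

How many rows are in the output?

LEFT JOIN keeps every row from `students a`; unmatched rows get NULL for `students b`'s columns.
Matching on a.stu_id <> b.stu_id.
Matched pairs: 48; unmatched a rows kept: 0.
Total: 48 rows.

48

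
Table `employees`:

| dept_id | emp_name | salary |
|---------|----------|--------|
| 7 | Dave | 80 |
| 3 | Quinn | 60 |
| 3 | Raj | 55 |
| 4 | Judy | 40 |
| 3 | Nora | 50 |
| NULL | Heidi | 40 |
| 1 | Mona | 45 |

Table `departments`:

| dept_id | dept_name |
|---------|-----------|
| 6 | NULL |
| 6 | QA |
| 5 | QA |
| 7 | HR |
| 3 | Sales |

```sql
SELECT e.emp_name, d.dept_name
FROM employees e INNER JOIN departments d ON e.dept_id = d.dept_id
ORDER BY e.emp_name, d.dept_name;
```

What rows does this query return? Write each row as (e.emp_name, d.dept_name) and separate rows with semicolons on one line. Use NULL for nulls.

(Dave, HR); (Nora, Sales); (Quinn, Sales); (Raj, Sales)

INNER JOIN keeps only pairs where the ON condition holds.
Matching on e.dept_id = d.dept_id. A NULL in a compared column never satisfies the condition.
- e (dept_id=7) pairs with 1 row(s) of d.
- e (dept_id=3) pairs with 1 row(s) of d.
- e (dept_id=3) pairs with 1 row(s) of d.
- e (dept_id=4) has no partner → excluded.
- e (dept_id=3) pairs with 1 row(s) of d.
- e (dept_id=NULL) has no partner → excluded.
- e (dept_id=1) has no partner → excluded.
After projecting and ordering:
e.emp_name | d.dept_name
Dave | HR
Nora | Sales
Quinn | Sales
Raj | Sales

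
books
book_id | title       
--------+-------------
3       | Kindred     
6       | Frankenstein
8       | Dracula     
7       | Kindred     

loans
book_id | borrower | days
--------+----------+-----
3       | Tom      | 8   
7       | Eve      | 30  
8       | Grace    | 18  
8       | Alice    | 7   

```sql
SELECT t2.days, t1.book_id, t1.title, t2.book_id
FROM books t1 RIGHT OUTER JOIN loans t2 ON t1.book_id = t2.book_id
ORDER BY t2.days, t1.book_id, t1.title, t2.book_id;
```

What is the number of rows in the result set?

RIGHT JOIN keeps every row from `loans`; unmatched rows get NULL for `books`'s columns.
Matching on t1.book_id = t2.book_id.
- t1[0] book_id=3 → 1 match(es) in t2 → 1 row(s).
- t1[1] book_id=6 → no match.
- t1[2] book_id=8 → 2 match(es) in t2 → 2 row(s).
- t1[3] book_id=7 → 1 match(es) in t2 → 1 row(s).
- every t2 row matched at least one t1 row.
Total: 4 rows.

4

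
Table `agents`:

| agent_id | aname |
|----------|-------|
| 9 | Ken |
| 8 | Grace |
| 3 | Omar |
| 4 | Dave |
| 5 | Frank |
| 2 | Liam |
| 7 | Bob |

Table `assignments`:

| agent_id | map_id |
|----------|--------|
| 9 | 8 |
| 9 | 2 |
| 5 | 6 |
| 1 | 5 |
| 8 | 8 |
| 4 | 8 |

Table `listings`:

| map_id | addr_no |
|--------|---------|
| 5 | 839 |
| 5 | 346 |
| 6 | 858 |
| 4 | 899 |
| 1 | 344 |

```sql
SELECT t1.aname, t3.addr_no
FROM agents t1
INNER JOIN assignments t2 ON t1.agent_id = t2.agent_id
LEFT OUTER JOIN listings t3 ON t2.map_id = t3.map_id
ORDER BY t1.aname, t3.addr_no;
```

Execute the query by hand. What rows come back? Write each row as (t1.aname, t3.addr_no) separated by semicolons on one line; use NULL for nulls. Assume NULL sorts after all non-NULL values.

(Dave, NULL); (Frank, 858); (Grace, NULL); (Ken, NULL); (Ken, NULL)

Joins associate left-to-right: agents INNER JOIN assignments on agent_id gives 5 intermediate row(s).
Then LEFT JOIN `listings t3` on map_id: each of those 5 rows is kept; rows whose t2.map_id has no match in t3 get NULL for t3's columns.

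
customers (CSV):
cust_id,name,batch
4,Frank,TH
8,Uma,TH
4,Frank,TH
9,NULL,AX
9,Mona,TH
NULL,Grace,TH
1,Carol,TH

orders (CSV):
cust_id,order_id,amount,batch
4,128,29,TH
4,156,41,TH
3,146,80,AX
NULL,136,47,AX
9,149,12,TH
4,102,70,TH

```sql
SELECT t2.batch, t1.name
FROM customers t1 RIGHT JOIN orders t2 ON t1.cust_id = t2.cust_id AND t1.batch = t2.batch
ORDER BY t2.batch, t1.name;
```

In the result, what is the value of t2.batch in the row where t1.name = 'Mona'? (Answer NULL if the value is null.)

TH

RIGHT JOIN keeps every row from `orders`; unmatched rows get NULL for `customers`'s columns.
Matching on t1.cust_id = t2.cust_id AND t1.batch = t2.batch. A NULL in a compared column never satisfies the condition.
Matched pairs: 7; unmatched t2 rows kept: 2.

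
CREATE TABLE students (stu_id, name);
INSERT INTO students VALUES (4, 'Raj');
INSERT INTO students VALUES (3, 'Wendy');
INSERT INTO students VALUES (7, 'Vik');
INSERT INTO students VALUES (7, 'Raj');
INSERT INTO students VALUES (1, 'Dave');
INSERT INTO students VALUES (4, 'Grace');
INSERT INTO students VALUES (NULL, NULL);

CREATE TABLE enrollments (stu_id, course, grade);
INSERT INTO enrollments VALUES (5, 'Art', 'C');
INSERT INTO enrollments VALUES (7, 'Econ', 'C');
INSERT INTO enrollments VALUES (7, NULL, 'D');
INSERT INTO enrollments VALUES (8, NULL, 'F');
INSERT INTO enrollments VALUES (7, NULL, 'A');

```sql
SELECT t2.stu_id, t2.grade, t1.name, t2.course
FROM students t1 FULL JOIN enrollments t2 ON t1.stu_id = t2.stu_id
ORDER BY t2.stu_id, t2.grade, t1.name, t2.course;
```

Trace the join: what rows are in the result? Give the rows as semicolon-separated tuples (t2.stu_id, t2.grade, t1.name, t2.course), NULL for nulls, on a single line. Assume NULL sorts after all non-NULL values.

(5, C, NULL, Art); (7, A, Raj, NULL); (7, A, Vik, NULL); (7, C, Raj, Econ); (7, C, Vik, Econ); (7, D, Raj, NULL); (7, D, Vik, NULL); (8, F, NULL, NULL); (NULL, NULL, Dave, NULL); (NULL, NULL, Grace, NULL); (NULL, NULL, Raj, NULL); (NULL, NULL, Wendy, NULL); (NULL, NULL, NULL, NULL)

FULL OUTER JOIN keeps every row from both sides; unmatched rows get NULL for the other side's columns.
Matching on t1.stu_id = t2.stu_id. A NULL in a compared column never satisfies the condition.
Matched pairs: 6; unmatched t1 rows kept: 5; unmatched t2 rows kept: 2.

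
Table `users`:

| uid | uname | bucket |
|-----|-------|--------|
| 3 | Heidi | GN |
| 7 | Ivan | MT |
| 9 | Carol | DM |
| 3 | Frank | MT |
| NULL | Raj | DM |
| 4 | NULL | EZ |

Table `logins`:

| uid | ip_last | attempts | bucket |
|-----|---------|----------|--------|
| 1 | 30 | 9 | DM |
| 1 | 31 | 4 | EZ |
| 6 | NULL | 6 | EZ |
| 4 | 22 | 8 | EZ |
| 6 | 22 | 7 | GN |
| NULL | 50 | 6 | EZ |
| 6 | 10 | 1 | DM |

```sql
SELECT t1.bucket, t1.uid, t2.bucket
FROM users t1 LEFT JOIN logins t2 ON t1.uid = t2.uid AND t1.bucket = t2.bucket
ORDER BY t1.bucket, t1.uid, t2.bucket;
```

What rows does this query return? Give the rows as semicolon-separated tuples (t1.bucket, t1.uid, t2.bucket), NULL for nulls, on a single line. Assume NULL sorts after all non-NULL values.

(DM, 9, NULL); (DM, NULL, NULL); (EZ, 4, EZ); (GN, 3, NULL); (MT, 3, NULL); (MT, 7, NULL)

LEFT JOIN keeps every row from `users`; unmatched rows get NULL for `logins`'s columns.
Matching on t1.uid = t2.uid AND t1.bucket = t2.bucket. A NULL in a compared column never satisfies the condition.
Matched pairs: 1; unmatched t1 rows kept: 5.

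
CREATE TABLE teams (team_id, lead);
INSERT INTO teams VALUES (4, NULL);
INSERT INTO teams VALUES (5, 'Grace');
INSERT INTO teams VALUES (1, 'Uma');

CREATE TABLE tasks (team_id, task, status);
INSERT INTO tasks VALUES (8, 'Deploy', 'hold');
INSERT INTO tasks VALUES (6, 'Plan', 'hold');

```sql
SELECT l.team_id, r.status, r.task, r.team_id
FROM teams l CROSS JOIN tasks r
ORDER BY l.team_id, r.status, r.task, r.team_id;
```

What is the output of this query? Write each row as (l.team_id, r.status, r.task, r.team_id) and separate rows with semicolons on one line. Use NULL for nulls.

CROSS JOIN pairs every row of `teams` with every row of `tasks`: 3 × 2 = 6 rows.
After projecting and ordering:
l.team_id | r.status | r.task | r.team_id
1 | hold | Deploy | 8
1 | hold | Plan | 6
4 | hold | Deploy | 8
4 | hold | Plan | 6
5 | hold | Deploy | 8
5 | hold | Plan | 6

(1, hold, Deploy, 8); (1, hold, Plan, 6); (4, hold, Deploy, 8); (4, hold, Plan, 6); (5, hold, Deploy, 8); (5, hold, Plan, 6)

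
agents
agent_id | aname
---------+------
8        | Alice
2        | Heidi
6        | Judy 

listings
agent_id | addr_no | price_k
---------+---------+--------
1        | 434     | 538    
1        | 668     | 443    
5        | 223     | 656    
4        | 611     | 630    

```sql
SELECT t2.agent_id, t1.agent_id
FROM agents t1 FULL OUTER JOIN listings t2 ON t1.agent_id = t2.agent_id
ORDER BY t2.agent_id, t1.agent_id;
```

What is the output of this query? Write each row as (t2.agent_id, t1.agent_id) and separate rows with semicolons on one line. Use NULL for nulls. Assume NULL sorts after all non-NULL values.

(1, NULL); (1, NULL); (4, NULL); (5, NULL); (NULL, 2); (NULL, 6); (NULL, 8)

FULL OUTER JOIN keeps every row from both sides; unmatched rows get NULL for the other side's columns.
Matching on t1.agent_id = t2.agent_id.
- t1 row (agent_id=8): no match → kept, t2 columns NULL.
- t1 row (agent_id=2): no match → kept, t2 columns NULL.
- t1 row (agent_id=6): no match → kept, t2 columns NULL.
- 4 t2 row(s) had no t1 match → kept, t1 columns NULL.
After projecting and ordering:
t2.agent_id | t1.agent_id
1 | NULL
1 | NULL
4 | NULL
5 | NULL
NULL | 2
NULL | 6
NULL | 8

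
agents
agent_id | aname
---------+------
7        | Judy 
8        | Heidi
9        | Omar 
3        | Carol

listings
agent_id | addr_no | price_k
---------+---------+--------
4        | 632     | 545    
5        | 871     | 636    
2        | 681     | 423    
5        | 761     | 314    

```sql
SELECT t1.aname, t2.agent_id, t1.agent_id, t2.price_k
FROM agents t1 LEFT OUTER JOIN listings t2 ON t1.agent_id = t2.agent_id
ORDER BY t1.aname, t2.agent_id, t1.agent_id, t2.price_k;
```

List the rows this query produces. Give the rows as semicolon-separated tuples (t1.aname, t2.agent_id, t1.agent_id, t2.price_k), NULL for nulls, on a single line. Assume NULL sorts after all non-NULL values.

LEFT JOIN keeps every row from `agents`; unmatched rows get NULL for `listings`'s columns.
Matching on t1.agent_id = t2.agent_id.
Matched pairs: 0; unmatched t1 rows kept: 4.

(Carol, NULL, 3, NULL); (Heidi, NULL, 8, NULL); (Judy, NULL, 7, NULL); (Omar, NULL, 9, NULL)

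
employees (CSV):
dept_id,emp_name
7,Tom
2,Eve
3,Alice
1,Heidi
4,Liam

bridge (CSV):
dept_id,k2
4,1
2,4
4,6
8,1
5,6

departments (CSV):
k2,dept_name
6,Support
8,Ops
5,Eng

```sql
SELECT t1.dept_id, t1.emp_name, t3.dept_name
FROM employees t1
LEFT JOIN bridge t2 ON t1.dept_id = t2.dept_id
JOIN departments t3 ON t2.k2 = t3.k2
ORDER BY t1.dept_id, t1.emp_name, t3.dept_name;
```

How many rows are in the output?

1

Evaluate left to right. First `employees t1 LEFT JOIN bridge t2` on dept_id: 6 row(s).
Then INNER JOIN `departments t3` on k2: keep only rows whose t2.k2 appears in t3.
Result: 1 row(s).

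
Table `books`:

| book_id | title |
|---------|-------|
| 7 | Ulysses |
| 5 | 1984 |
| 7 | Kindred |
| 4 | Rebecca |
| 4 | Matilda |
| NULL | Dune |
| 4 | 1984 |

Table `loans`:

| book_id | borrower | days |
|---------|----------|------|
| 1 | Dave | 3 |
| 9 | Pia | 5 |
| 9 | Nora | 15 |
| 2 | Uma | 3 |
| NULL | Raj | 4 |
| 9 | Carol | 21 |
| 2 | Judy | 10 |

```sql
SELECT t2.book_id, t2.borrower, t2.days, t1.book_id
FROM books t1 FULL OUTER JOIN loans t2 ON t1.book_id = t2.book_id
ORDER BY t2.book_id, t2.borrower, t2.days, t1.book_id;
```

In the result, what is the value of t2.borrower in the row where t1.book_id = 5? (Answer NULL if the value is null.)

NULL

FULL OUTER JOIN keeps every row from both sides; unmatched rows get NULL for the other side's columns.
Matching on t1.book_id = t2.book_id. A NULL in a compared column never satisfies the condition.
Matched pairs: 0; unmatched t1 rows kept: 7; unmatched t2 rows kept: 7.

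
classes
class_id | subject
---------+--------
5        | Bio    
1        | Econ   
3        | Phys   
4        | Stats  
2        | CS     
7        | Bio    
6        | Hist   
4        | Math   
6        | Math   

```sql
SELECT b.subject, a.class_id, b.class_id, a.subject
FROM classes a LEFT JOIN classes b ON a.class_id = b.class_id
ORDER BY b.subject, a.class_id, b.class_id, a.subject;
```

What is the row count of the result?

13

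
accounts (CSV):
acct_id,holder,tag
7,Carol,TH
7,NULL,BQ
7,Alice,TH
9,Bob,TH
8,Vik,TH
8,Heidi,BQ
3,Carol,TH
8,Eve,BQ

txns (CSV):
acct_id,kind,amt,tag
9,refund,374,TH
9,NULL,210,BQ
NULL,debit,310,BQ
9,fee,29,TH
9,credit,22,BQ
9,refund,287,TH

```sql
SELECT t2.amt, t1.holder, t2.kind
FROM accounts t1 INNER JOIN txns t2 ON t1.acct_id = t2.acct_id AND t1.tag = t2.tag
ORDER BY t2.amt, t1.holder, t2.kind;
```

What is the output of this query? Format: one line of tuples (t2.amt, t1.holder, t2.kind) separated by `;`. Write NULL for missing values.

INNER JOIN keeps only pairs where the ON condition holds.
Matching on t1.acct_id = t2.acct_id AND t1.tag = t2.tag. A NULL in a compared column never satisfies the condition.
Matched pairs: 3.

(29, Bob, fee); (287, Bob, refund); (374, Bob, refund)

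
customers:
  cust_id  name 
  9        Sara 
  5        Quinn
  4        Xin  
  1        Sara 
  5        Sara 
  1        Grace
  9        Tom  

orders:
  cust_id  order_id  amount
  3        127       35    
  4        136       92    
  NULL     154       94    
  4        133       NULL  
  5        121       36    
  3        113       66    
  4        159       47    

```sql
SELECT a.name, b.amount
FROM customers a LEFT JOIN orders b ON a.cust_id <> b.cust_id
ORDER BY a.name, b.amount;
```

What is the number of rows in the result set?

LEFT JOIN keeps every row from `customers`; unmatched rows get NULL for `orders`'s columns.
Matching on a.cust_id <> b.cust_id. A NULL in a compared column never satisfies the condition.
- cust_id=9: 6 matching b row(s), so 6 row(s) emitted.
- cust_id=5: 5 matching b row(s), so 5 row(s) emitted.
- cust_id=4: 3 matching b row(s), so 3 row(s) emitted.
- cust_id=1: 6 matching b row(s), so 6 row(s) emitted.
- cust_id=5: 5 matching b row(s), so 5 row(s) emitted.
- cust_id=1: 6 matching b row(s), so 6 row(s) emitted.
- cust_id=9: 6 matching b row(s), so 6 row(s) emitted.
Total: 37 rows.

37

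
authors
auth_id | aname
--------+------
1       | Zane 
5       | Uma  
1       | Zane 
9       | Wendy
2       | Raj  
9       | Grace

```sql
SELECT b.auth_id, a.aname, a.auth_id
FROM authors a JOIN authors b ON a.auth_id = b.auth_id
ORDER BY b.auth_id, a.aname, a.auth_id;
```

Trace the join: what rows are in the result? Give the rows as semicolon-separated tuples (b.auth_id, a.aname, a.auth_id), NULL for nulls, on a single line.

(1, Zane, 1); (1, Zane, 1); (1, Zane, 1); (1, Zane, 1); (2, Raj, 2); (5, Uma, 5); (9, Grace, 9); (9, Grace, 9); (9, Wendy, 9); (9, Wendy, 9)

INNER JOIN keeps only pairs where the ON condition holds.
Matching on a.auth_id = b.auth_id.
Matched pairs: 10.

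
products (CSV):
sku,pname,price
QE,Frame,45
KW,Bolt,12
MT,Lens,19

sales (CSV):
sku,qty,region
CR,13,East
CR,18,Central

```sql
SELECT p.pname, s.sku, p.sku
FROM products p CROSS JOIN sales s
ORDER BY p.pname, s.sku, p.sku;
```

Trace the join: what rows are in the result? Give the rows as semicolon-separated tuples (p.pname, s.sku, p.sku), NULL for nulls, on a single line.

CROSS JOIN pairs every row of `products` with every row of `sales`: 3 × 2 = 6 rows.
After projecting and ordering:
p.pname | s.sku | p.sku
Bolt | CR | KW
Bolt | CR | KW
Frame | CR | QE
Frame | CR | QE
Lens | CR | MT
Lens | CR | MT

(Bolt, CR, KW); (Bolt, CR, KW); (Frame, CR, QE); (Frame, CR, QE); (Lens, CR, MT); (Lens, CR, MT)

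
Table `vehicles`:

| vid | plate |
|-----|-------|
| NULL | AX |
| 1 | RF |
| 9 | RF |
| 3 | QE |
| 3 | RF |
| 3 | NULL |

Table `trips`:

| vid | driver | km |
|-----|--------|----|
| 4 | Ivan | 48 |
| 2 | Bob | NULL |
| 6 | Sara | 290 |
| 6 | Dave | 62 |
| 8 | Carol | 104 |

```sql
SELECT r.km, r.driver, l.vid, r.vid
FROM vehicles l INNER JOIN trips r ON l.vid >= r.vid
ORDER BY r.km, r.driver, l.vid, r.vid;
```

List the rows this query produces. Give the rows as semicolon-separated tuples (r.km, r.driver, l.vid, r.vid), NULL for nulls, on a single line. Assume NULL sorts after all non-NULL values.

INNER JOIN keeps only pairs where the ON condition holds.
Matching on l.vid >= r.vid. A NULL in a compared column never satisfies the condition.
- l (vid=NULL) has no partner → excluded.
- l (vid=1) has no partner → excluded.
- l (vid=9) pairs with 5 row(s) of r.
- l (vid=3) pairs with 1 row(s) of r.
- l (vid=3) pairs with 1 row(s) of r.
- l (vid=3) pairs with 1 row(s) of r.
After projecting and ordering:
r.km | r.driver | l.vid | r.vid
48 | Ivan | 9 | 4
62 | Dave | 9 | 6
104 | Carol | 9 | 8
290 | Sara | 9 | 6
NULL | Bob | 3 | 2
NULL | Bob | 3 | 2
NULL | Bob | 3 | 2
NULL | Bob | 9 | 2

(48, Ivan, 9, 4); (62, Dave, 9, 6); (104, Carol, 9, 8); (290, Sara, 9, 6); (NULL, Bob, 3, 2); (NULL, Bob, 3, 2); (NULL, Bob, 3, 2); (NULL, Bob, 9, 2)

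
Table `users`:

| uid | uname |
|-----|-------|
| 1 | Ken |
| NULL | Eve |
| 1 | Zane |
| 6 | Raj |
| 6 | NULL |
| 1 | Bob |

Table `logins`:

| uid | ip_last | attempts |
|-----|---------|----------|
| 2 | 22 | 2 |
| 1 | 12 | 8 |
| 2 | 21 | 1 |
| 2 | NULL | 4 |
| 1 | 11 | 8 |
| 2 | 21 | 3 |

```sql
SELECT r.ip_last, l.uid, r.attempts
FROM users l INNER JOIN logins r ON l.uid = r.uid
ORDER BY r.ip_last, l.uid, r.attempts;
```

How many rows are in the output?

INNER JOIN keeps only pairs where the ON condition holds.
Matching on l.uid = r.uid. A NULL in a compared column never satisfies the condition.
Matched pairs: 6.
Total: 6 rows.

6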